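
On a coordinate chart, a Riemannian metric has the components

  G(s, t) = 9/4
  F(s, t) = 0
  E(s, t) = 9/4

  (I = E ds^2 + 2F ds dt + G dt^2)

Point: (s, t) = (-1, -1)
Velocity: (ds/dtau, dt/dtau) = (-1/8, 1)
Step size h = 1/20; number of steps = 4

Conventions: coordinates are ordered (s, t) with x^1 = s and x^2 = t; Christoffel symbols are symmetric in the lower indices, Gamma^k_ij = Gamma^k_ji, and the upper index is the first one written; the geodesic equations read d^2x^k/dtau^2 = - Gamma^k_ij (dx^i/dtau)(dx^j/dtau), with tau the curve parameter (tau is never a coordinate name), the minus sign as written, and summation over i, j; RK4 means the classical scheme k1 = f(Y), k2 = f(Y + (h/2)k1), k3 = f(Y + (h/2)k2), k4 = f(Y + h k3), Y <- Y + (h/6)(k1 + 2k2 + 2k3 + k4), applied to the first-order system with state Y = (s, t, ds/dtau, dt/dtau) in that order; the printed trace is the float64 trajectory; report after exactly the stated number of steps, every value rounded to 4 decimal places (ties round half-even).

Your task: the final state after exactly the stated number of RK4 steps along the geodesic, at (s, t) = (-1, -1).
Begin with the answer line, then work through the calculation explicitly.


Answer: s = -1.0250, t = -0.8000, ds/dtau = -0.1250, dt/dtau = 1.0000

f(Y) = (ds/dtau, dt/dtau, -Gamma^s_ij Y'^i Y'^j, -Gamma^t_ij Y'^i Y'^j) with the Gammas evaluated at the stage position; h = 0.050000; intermediate values shown to 6 dp
step 0: s = -1.0000, t = -1.0000, ds/dtau = -0.1250, dt/dtau = 1.0000
step 1:
  k1: at (s, t) = (-1.000000, -1.000000), (ds/dtau, dt/dtau) = (-0.125000, 1.000000); Gamma_sss = 0.000000, Gamma_sst = 0.000000, Gamma_stt = 0.000000, Gamma_tss = 0.000000, Gamma_tst = 0.000000, Gamma_ttt = 0.000000; k1 = (-0.125000, 1.000000, 0.000000, 0.000000)
  k2: at (s, t) = (-1.003125, -0.975000), (ds/dtau, dt/dtau) = (-0.125000, 1.000000); Gamma_sss = 0.000000, Gamma_sst = 0.000000, Gamma_stt = 0.000000, Gamma_tss = 0.000000, Gamma_tst = 0.000000, Gamma_ttt = 0.000000; k2 = (-0.125000, 1.000000, 0.000000, 0.000000)
  k3: at (s, t) = (-1.003125, -0.975000), (ds/dtau, dt/dtau) = (-0.125000, 1.000000); Gamma_sss = 0.000000, Gamma_sst = 0.000000, Gamma_stt = 0.000000, Gamma_tss = 0.000000, Gamma_tst = 0.000000, Gamma_ttt = 0.000000; k3 = (-0.125000, 1.000000, 0.000000, 0.000000)
  k4: at (s, t) = (-1.006250, -0.950000), (ds/dtau, dt/dtau) = (-0.125000, 1.000000); Gamma_sss = 0.000000, Gamma_sst = 0.000000, Gamma_stt = 0.000000, Gamma_tss = 0.000000, Gamma_tst = 0.000000, Gamma_ttt = 0.000000; k4 = (-0.125000, 1.000000, 0.000000, 0.000000)
  Y <- Y + (h/6)(k1 + 2k2 + 2k3 + k4): s = -1.0063, t = -0.9500, ds/dtau = -0.1250, dt/dtau = 1.0000
step 2:
  k1: at (s, t) = (-1.006250, -0.950000), (ds/dtau, dt/dtau) = (-0.125000, 1.000000); Gamma_sss = 0.000000, Gamma_sst = 0.000000, Gamma_stt = 0.000000, Gamma_tss = 0.000000, Gamma_tst = 0.000000, Gamma_ttt = 0.000000; k1 = (-0.125000, 1.000000, 0.000000, 0.000000)
  k2: at (s, t) = (-1.009375, -0.925000), (ds/dtau, dt/dtau) = (-0.125000, 1.000000); Gamma_sss = 0.000000, Gamma_sst = 0.000000, Gamma_stt = 0.000000, Gamma_tss = 0.000000, Gamma_tst = 0.000000, Gamma_ttt = 0.000000; k2 = (-0.125000, 1.000000, 0.000000, 0.000000)
  k3: at (s, t) = (-1.009375, -0.925000), (ds/dtau, dt/dtau) = (-0.125000, 1.000000); Gamma_sss = 0.000000, Gamma_sst = 0.000000, Gamma_stt = 0.000000, Gamma_tss = 0.000000, Gamma_tst = 0.000000, Gamma_ttt = 0.000000; k3 = (-0.125000, 1.000000, 0.000000, 0.000000)
  k4: at (s, t) = (-1.012500, -0.900000), (ds/dtau, dt/dtau) = (-0.125000, 1.000000); Gamma_sss = 0.000000, Gamma_sst = 0.000000, Gamma_stt = 0.000000, Gamma_tss = 0.000000, Gamma_tst = 0.000000, Gamma_ttt = 0.000000; k4 = (-0.125000, 1.000000, 0.000000, 0.000000)
  Y <- Y + (h/6)(k1 + 2k2 + 2k3 + k4): s = -1.0125, t = -0.9000, ds/dtau = -0.1250, dt/dtau = 1.0000
step 3:
  k1: at (s, t) = (-1.012500, -0.900000), (ds/dtau, dt/dtau) = (-0.125000, 1.000000); Gamma_sss = 0.000000, Gamma_sst = 0.000000, Gamma_stt = 0.000000, Gamma_tss = 0.000000, Gamma_tst = 0.000000, Gamma_ttt = 0.000000; k1 = (-0.125000, 1.000000, 0.000000, 0.000000)
  k2: at (s, t) = (-1.015625, -0.875000), (ds/dtau, dt/dtau) = (-0.125000, 1.000000); Gamma_sss = 0.000000, Gamma_sst = 0.000000, Gamma_stt = 0.000000, Gamma_tss = 0.000000, Gamma_tst = 0.000000, Gamma_ttt = 0.000000; k2 = (-0.125000, 1.000000, 0.000000, 0.000000)
  k3: at (s, t) = (-1.015625, -0.875000), (ds/dtau, dt/dtau) = (-0.125000, 1.000000); Gamma_sss = 0.000000, Gamma_sst = 0.000000, Gamma_stt = 0.000000, Gamma_tss = 0.000000, Gamma_tst = 0.000000, Gamma_ttt = 0.000000; k3 = (-0.125000, 1.000000, 0.000000, 0.000000)
  k4: at (s, t) = (-1.018750, -0.850000), (ds/dtau, dt/dtau) = (-0.125000, 1.000000); Gamma_sss = 0.000000, Gamma_sst = 0.000000, Gamma_stt = 0.000000, Gamma_tss = 0.000000, Gamma_tst = 0.000000, Gamma_ttt = 0.000000; k4 = (-0.125000, 1.000000, 0.000000, 0.000000)
  Y <- Y + (h/6)(k1 + 2k2 + 2k3 + k4): s = -1.0188, t = -0.8500, ds/dtau = -0.1250, dt/dtau = 1.0000
step 4:
  k1: at (s, t) = (-1.018750, -0.850000), (ds/dtau, dt/dtau) = (-0.125000, 1.000000); Gamma_sss = 0.000000, Gamma_sst = 0.000000, Gamma_stt = 0.000000, Gamma_tss = 0.000000, Gamma_tst = 0.000000, Gamma_ttt = 0.000000; k1 = (-0.125000, 1.000000, 0.000000, 0.000000)
  k2: at (s, t) = (-1.021875, -0.825000), (ds/dtau, dt/dtau) = (-0.125000, 1.000000); Gamma_sss = 0.000000, Gamma_sst = 0.000000, Gamma_stt = 0.000000, Gamma_tss = 0.000000, Gamma_tst = 0.000000, Gamma_ttt = 0.000000; k2 = (-0.125000, 1.000000, 0.000000, 0.000000)
  k3: at (s, t) = (-1.021875, -0.825000), (ds/dtau, dt/dtau) = (-0.125000, 1.000000); Gamma_sss = 0.000000, Gamma_sst = 0.000000, Gamma_stt = 0.000000, Gamma_tss = 0.000000, Gamma_tst = 0.000000, Gamma_ttt = 0.000000; k3 = (-0.125000, 1.000000, 0.000000, 0.000000)
  k4: at (s, t) = (-1.025000, -0.800000), (ds/dtau, dt/dtau) = (-0.125000, 1.000000); Gamma_sss = 0.000000, Gamma_sst = 0.000000, Gamma_stt = 0.000000, Gamma_tss = 0.000000, Gamma_tst = 0.000000, Gamma_ttt = 0.000000; k4 = (-0.125000, 1.000000, 0.000000, 0.000000)
  Y <- Y + (h/6)(k1 + 2k2 + 2k3 + k4): s = -1.0250, t = -0.8000, ds/dtau = -0.1250, dt/dtau = 1.0000


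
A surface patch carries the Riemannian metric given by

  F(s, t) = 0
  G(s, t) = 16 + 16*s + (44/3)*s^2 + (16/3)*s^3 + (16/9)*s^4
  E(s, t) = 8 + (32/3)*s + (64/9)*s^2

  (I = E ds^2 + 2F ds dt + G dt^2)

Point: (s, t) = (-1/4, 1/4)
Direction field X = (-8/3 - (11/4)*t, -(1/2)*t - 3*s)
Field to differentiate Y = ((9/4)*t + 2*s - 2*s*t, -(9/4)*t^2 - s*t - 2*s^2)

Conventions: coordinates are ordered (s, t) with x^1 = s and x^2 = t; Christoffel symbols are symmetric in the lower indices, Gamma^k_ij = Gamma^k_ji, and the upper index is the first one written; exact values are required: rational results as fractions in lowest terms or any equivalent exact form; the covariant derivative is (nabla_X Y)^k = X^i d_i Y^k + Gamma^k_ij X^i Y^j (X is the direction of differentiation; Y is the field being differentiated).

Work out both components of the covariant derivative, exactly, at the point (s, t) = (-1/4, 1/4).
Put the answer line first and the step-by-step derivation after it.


Answer: (nabla_X Y)^s = -95701/26624, (nabla_X Y)^t = -22831/8256

E = 52/9, F = 0, G = 1849/144 at the point
E_s = 64/9, E_t = 0, F_s = 0, F_t = 0, G_s = 86/9, G_t = 0
EG - F^2 = 24037/324;  g^inv = (324/24037) * [[1849/144, 0], [0, 52/9]]
first-kind symbols [ij,l] = (1/2)(d_i g_jl + d_j g_il - d_l g_ij): [ss,s] = E_s/2 = 32/9, [ss,t] = F_s - E_t/2 = 0, [st,s] = E_t/2 = 0, [st,t] = G_s/2 = 43/9, [tt,s] = F_t - G_s/2 = -43/9, [tt,t] = G_t/2 = 0
Gamma^s_ij = (G*[ij,s] - F*[ij,t])/(EG - F^2), Gamma^t_ij = (E*[ij,t] - F*[ij,s])/(EG - F^2)
Gamma_sss = 8/13, Gamma_sst = 0, Gamma_stt = -43/52, Gamma_tss = 0, Gamma_tst = 16/43, Gamma_ttt = 0
X = (-161/48, 5/8), Y = (3/16, -13/64) at the point


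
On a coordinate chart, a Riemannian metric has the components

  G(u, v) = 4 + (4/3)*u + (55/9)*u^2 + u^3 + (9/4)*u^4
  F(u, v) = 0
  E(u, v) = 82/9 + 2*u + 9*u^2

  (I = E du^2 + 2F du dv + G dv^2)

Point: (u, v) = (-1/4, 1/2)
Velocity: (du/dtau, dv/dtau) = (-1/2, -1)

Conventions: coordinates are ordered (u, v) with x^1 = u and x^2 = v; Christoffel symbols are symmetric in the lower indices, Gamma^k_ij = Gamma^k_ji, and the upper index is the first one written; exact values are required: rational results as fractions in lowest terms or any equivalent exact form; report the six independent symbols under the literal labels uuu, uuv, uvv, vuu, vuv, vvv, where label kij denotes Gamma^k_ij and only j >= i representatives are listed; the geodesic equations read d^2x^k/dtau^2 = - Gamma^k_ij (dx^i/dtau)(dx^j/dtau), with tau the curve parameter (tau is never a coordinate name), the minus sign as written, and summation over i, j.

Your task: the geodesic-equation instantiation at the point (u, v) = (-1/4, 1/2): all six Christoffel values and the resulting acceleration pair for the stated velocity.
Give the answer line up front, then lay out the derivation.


Answer: Gamma_uuu = -180/1321, Gamma_uuv = 0, Gamma_uvv = 965/10568, Gamma_vuu = 0, Gamma_vuv = -40/193, Gamma_vvv = 0; accelerations (d^2u/dtau^2, d^2v/dtau^2) = (-605/10568, 40/193)

E = 1321/144, F = 0, G = 37249/9216 at the point
E_u = -5/2, E_v = 0, F_u = 0, F_v = 0, G_u = -965/576, G_v = 0
EG - F^2 = 49205929/1327104;  g^inv = (1327104/49205929) * [[37249/9216, 0], [0, 1321/144]]
first-kind symbols [ij,l] = (1/2)(d_i g_jl + d_j g_il - d_l g_ij): [uu,u] = E_u/2 = -5/4, [uu,v] = F_u - E_v/2 = 0, [uv,u] = E_v/2 = 0, [uv,v] = G_u/2 = -965/1152, [vv,u] = F_v - G_u/2 = 965/1152, [vv,v] = G_v/2 = 0
Gamma^u_ij = (G*[ij,u] - F*[ij,v])/(EG - F^2), Gamma^v_ij = (E*[ij,v] - F*[ij,u])/(EG - F^2)
Gamma_uuu = -180/1321, Gamma_uuv = 0, Gamma_uvv = 965/10568, Gamma_vuu = 0, Gamma_vuv = -40/193, Gamma_vvv = 0
d^2u/dtau^2 = -(Gamma_uuu*(-1/2)^2 + 2*Gamma_uuv*(-1/2)*(-1) + Gamma_uvv*(-1)^2) = -605/10568
d^2v/dtau^2 = -(Gamma_vuu*(-1/2)^2 + 2*Gamma_vuv*(-1/2)*(-1) + Gamma_vvv*(-1)^2) = 40/193


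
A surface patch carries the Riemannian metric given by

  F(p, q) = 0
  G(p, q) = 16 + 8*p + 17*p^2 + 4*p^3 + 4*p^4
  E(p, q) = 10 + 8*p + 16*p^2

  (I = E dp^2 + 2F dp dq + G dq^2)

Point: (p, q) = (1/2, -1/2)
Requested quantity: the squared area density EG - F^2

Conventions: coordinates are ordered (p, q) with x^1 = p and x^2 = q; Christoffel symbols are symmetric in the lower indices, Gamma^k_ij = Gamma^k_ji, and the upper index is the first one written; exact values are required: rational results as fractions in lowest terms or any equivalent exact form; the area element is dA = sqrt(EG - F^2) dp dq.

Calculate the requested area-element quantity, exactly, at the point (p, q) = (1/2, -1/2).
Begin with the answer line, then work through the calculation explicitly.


Answer: EG - F^2 = 450

E = 18, F = 0, G = 25; EG - F^2 = 450


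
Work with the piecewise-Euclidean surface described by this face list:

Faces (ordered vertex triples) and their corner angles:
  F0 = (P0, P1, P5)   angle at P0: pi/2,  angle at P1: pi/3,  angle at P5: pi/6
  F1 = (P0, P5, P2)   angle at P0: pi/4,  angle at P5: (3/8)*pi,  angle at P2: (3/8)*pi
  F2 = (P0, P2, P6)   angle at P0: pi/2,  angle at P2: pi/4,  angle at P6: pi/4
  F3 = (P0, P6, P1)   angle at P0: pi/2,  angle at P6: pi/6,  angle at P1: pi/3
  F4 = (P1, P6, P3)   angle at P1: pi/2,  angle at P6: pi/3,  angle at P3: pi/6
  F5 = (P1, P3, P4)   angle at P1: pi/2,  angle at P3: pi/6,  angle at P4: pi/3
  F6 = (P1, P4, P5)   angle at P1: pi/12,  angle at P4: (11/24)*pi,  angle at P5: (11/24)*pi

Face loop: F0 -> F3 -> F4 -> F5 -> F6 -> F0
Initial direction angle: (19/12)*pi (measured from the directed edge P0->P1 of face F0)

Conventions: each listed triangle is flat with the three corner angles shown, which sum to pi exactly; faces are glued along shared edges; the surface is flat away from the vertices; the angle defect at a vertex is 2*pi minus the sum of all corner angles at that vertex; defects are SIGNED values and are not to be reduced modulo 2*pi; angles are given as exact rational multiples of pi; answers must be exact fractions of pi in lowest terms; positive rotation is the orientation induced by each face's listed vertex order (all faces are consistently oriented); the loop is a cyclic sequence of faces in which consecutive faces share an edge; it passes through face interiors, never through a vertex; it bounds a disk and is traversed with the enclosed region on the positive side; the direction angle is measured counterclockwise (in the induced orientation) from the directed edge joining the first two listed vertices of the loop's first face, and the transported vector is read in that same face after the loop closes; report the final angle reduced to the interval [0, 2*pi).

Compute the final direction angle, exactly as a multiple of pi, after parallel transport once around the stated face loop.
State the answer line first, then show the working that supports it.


Answer: final direction angle = (11/6)*pi

enclosed vertex P1: corner angles sum to (7/4)*pi, defect = 2*pi - (7/4)*pi = pi/4
summing the enclosed defects onto the initial angle, mod 2*pi in the induced orientation:
final angle = (19/12)*pi + pi/4 = (11/6)*pi (mod 2*pi)


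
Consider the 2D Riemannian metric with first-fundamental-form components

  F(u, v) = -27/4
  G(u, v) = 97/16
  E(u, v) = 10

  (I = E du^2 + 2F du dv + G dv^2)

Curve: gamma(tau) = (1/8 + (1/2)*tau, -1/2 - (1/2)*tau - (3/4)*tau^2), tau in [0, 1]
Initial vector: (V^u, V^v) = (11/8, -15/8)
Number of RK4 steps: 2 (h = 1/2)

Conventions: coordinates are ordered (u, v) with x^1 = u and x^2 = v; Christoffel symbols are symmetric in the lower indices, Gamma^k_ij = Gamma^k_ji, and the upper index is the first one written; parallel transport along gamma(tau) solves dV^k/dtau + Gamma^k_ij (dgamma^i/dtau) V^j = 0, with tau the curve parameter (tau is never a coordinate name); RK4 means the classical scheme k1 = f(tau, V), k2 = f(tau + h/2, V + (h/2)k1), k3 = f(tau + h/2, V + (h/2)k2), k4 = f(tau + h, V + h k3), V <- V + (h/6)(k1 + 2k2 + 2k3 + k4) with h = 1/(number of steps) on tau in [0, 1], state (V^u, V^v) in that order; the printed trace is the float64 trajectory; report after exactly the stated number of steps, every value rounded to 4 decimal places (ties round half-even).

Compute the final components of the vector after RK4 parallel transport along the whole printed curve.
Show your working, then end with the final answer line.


gamma'(tau) = (1/2, -1/2 - (3/2)*tau); f(tau, V)^k = -Gamma^k_ij(gamma(tau)) gamma'^i(tau) V^j; h = 1/2; intermediate values shown to 6 dp
curve data and Christoffel symbols at the stage parameters:
  tau = 0.000000: gamma = (0.125000, -0.500000), gamma' = (0.500000, -0.500000); Gamma_uuu = 0.000000, Gamma_uuv = 0.000000, Gamma_uvv = 0.000000, Gamma_vuu = 0.000000, Gamma_vuv = 0.000000, Gamma_vvv = 0.000000
  tau = 0.250000: gamma = (0.250000, -0.671875), gamma' = (0.500000, -0.875000); Gamma_uuu = 0.000000, Gamma_uuv = 0.000000, Gamma_uvv = 0.000000, Gamma_vuu = 0.000000, Gamma_vuv = 0.000000, Gamma_vvv = 0.000000
  tau = 0.500000: gamma = (0.375000, -0.937500), gamma' = (0.500000, -1.250000); Gamma_uuu = 0.000000, Gamma_uuv = 0.000000, Gamma_uvv = 0.000000, Gamma_vuu = 0.000000, Gamma_vuv = 0.000000, Gamma_vvv = 0.000000
  tau = 0.750000: gamma = (0.500000, -1.296875), gamma' = (0.500000, -1.625000); Gamma_uuu = 0.000000, Gamma_uuv = 0.000000, Gamma_uvv = 0.000000, Gamma_vuu = 0.000000, Gamma_vuv = 0.000000, Gamma_vvv = 0.000000
  tau = 1.000000: gamma = (0.625000, -1.750000), gamma' = (0.500000, -2.000000); Gamma_uuu = 0.000000, Gamma_uuv = 0.000000, Gamma_uvv = 0.000000, Gamma_vuu = 0.000000, Gamma_vuv = 0.000000, Gamma_vvv = 0.000000
step 0: V^u = 1.3750, V^v = -1.8750
step 1: k1 = (0.000000, 0.000000), k2 = (0.000000, 0.000000), k3 = (0.000000, 0.000000), k4 = (0.000000, 0.000000); V <- V + (h/6)(k1 + 2k2 + 2k3 + k4): V^u = 1.3750, V^v = -1.8750
step 2: k1 = (0.000000, 0.000000), k2 = (0.000000, 0.000000), k3 = (0.000000, 0.000000), k4 = (0.000000, 0.000000); V <- V + (h/6)(k1 + 2k2 + 2k3 + k4): V^u = 1.3750, V^v = -1.8750

Answer: V^u = 1.3750, V^v = -1.8750


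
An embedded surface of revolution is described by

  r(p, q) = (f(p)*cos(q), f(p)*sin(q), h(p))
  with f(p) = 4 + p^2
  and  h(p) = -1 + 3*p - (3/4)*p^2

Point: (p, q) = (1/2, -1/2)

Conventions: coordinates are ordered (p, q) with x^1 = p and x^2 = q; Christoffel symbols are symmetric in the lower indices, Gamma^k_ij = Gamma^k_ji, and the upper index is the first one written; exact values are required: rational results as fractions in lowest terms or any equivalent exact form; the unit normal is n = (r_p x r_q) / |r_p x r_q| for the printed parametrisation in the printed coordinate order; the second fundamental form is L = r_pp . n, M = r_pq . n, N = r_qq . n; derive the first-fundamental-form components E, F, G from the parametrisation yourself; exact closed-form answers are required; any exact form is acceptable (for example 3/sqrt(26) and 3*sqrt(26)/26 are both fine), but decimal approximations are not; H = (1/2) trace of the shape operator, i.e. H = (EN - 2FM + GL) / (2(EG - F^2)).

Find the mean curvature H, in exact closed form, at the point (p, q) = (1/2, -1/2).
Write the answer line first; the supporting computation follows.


Answer: H = -1518*sqrt(97)/159953

f = 17/4, f' = 1, f'' = 2, h' = 9/4, h'' = -3/2
E = 97/16, F = 0, G = 289/16; answer radicand W^2 = 97/16
unnormalised second-form numerators: l = -6, m = 0, n = 153/16; L = l/sqrt(97/16), and similarly M = m/sqrt(W^2), N = n/sqrt(W^2)
H = (E*n - 2*F*m + G*l) / (2*(EG - F^2)*sqrt(W^2)); E*n - 2*F*m + G*l = -12903/256, EG - F^2 = 28033/256, so H = (-759/3298)/sqrt(97/16)


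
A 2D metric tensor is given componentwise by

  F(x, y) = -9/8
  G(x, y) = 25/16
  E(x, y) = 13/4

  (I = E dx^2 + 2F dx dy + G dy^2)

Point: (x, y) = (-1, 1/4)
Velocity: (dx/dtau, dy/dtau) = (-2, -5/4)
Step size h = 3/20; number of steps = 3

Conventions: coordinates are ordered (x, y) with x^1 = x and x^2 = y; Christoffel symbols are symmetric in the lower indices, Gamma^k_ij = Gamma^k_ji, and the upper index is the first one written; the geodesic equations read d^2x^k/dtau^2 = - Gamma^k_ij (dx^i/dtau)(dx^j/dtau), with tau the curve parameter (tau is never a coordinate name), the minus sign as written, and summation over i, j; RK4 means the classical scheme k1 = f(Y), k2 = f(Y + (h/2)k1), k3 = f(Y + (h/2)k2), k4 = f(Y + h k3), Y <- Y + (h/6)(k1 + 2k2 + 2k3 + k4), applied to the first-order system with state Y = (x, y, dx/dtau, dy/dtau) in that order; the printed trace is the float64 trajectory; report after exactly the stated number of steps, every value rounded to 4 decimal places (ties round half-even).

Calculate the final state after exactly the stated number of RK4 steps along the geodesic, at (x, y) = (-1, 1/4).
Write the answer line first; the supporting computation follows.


Answer: x = -1.9000, y = -0.3125, dx/dtau = -2.0000, dy/dtau = -1.2500

f(Y) = (dx/dtau, dy/dtau, -Gamma^x_ij Y'^i Y'^j, -Gamma^y_ij Y'^i Y'^j) with the Gammas evaluated at the stage position; h = 0.150000; intermediate values shown to 6 dp
step 0: x = -1.0000, y = 0.2500, dx/dtau = -2.0000, dy/dtau = -1.2500
step 1:
  k1: at (x, y) = (-1.000000, 0.250000), (dx/dtau, dy/dtau) = (-2.000000, -1.250000); Gamma_xxx = 0.000000, Gamma_xxy = 0.000000, Gamma_xyy = 0.000000, Gamma_yxx = 0.000000, Gamma_yxy = 0.000000, Gamma_yyy = 0.000000; k1 = (-2.000000, -1.250000, 0.000000, 0.000000)
  k2: at (x, y) = (-1.150000, 0.156250), (dx/dtau, dy/dtau) = (-2.000000, -1.250000); Gamma_xxx = 0.000000, Gamma_xxy = 0.000000, Gamma_xyy = 0.000000, Gamma_yxx = 0.000000, Gamma_yxy = 0.000000, Gamma_yyy = 0.000000; k2 = (-2.000000, -1.250000, 0.000000, 0.000000)
  k3: at (x, y) = (-1.150000, 0.156250), (dx/dtau, dy/dtau) = (-2.000000, -1.250000); Gamma_xxx = 0.000000, Gamma_xxy = 0.000000, Gamma_xyy = 0.000000, Gamma_yxx = 0.000000, Gamma_yxy = 0.000000, Gamma_yyy = 0.000000; k3 = (-2.000000, -1.250000, 0.000000, 0.000000)
  k4: at (x, y) = (-1.300000, 0.062500), (dx/dtau, dy/dtau) = (-2.000000, -1.250000); Gamma_xxx = 0.000000, Gamma_xxy = 0.000000, Gamma_xyy = 0.000000, Gamma_yxx = 0.000000, Gamma_yxy = 0.000000, Gamma_yyy = 0.000000; k4 = (-2.000000, -1.250000, 0.000000, 0.000000)
  Y <- Y + (h/6)(k1 + 2k2 + 2k3 + k4): x = -1.3000, y = 0.0625, dx/dtau = -2.0000, dy/dtau = -1.2500
step 2:
  k1: at (x, y) = (-1.300000, 0.062500), (dx/dtau, dy/dtau) = (-2.000000, -1.250000); Gamma_xxx = 0.000000, Gamma_xxy = 0.000000, Gamma_xyy = 0.000000, Gamma_yxx = 0.000000, Gamma_yxy = 0.000000, Gamma_yyy = 0.000000; k1 = (-2.000000, -1.250000, 0.000000, 0.000000)
  k2: at (x, y) = (-1.450000, -0.031250), (dx/dtau, dy/dtau) = (-2.000000, -1.250000); Gamma_xxx = 0.000000, Gamma_xxy = 0.000000, Gamma_xyy = 0.000000, Gamma_yxx = 0.000000, Gamma_yxy = 0.000000, Gamma_yyy = 0.000000; k2 = (-2.000000, -1.250000, 0.000000, 0.000000)
  k3: at (x, y) = (-1.450000, -0.031250), (dx/dtau, dy/dtau) = (-2.000000, -1.250000); Gamma_xxx = 0.000000, Gamma_xxy = 0.000000, Gamma_xyy = 0.000000, Gamma_yxx = 0.000000, Gamma_yxy = 0.000000, Gamma_yyy = 0.000000; k3 = (-2.000000, -1.250000, 0.000000, 0.000000)
  k4: at (x, y) = (-1.600000, -0.125000), (dx/dtau, dy/dtau) = (-2.000000, -1.250000); Gamma_xxx = 0.000000, Gamma_xxy = 0.000000, Gamma_xyy = 0.000000, Gamma_yxx = 0.000000, Gamma_yxy = 0.000000, Gamma_yyy = 0.000000; k4 = (-2.000000, -1.250000, 0.000000, 0.000000)
  Y <- Y + (h/6)(k1 + 2k2 + 2k3 + k4): x = -1.6000, y = -0.1250, dx/dtau = -2.0000, dy/dtau = -1.2500
step 3:
  k1: at (x, y) = (-1.600000, -0.125000), (dx/dtau, dy/dtau) = (-2.000000, -1.250000); Gamma_xxx = 0.000000, Gamma_xxy = 0.000000, Gamma_xyy = 0.000000, Gamma_yxx = 0.000000, Gamma_yxy = 0.000000, Gamma_yyy = 0.000000; k1 = (-2.000000, -1.250000, 0.000000, 0.000000)
  k2: at (x, y) = (-1.750000, -0.218750), (dx/dtau, dy/dtau) = (-2.000000, -1.250000); Gamma_xxx = 0.000000, Gamma_xxy = 0.000000, Gamma_xyy = 0.000000, Gamma_yxx = 0.000000, Gamma_yxy = 0.000000, Gamma_yyy = 0.000000; k2 = (-2.000000, -1.250000, 0.000000, 0.000000)
  k3: at (x, y) = (-1.750000, -0.218750), (dx/dtau, dy/dtau) = (-2.000000, -1.250000); Gamma_xxx = 0.000000, Gamma_xxy = 0.000000, Gamma_xyy = 0.000000, Gamma_yxx = 0.000000, Gamma_yxy = 0.000000, Gamma_yyy = 0.000000; k3 = (-2.000000, -1.250000, 0.000000, 0.000000)
  k4: at (x, y) = (-1.900000, -0.312500), (dx/dtau, dy/dtau) = (-2.000000, -1.250000); Gamma_xxx = 0.000000, Gamma_xxy = 0.000000, Gamma_xyy = 0.000000, Gamma_yxx = 0.000000, Gamma_yxy = 0.000000, Gamma_yyy = 0.000000; k4 = (-2.000000, -1.250000, 0.000000, 0.000000)
  Y <- Y + (h/6)(k1 + 2k2 + 2k3 + k4): x = -1.9000, y = -0.3125, dx/dtau = -2.0000, dy/dtau = -1.2500


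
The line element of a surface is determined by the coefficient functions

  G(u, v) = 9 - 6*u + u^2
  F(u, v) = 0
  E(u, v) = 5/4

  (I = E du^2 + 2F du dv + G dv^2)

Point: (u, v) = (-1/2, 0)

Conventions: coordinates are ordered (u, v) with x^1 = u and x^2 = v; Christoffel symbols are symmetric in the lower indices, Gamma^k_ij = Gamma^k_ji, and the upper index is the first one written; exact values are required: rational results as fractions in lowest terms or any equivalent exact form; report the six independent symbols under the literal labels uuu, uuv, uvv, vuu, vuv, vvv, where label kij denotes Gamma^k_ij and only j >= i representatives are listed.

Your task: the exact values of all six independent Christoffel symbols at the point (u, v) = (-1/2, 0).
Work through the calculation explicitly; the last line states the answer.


E = 5/4, F = 0, G = 49/4 at the point
E_u = 0, E_v = 0, F_u = 0, F_v = 0, G_u = -7, G_v = 0
EG - F^2 = 245/16;  g^inv = (16/245) * [[49/4, 0], [0, 5/4]]
first-kind symbols [ij,l] = (1/2)(d_i g_jl + d_j g_il - d_l g_ij): [uu,u] = E_u/2 = 0, [uu,v] = F_u - E_v/2 = 0, [uv,u] = E_v/2 = 0, [uv,v] = G_u/2 = -7/2, [vv,u] = F_v - G_u/2 = 7/2, [vv,v] = G_v/2 = 0
Gamma^u_ij = (G*[ij,u] - F*[ij,v])/(EG - F^2), Gamma^v_ij = (E*[ij,v] - F*[ij,u])/(EG - F^2)

Answer: Gamma_uuu = 0, Gamma_uuv = 0, Gamma_uvv = 14/5, Gamma_vuu = 0, Gamma_vuv = -2/7, Gamma_vvv = 0


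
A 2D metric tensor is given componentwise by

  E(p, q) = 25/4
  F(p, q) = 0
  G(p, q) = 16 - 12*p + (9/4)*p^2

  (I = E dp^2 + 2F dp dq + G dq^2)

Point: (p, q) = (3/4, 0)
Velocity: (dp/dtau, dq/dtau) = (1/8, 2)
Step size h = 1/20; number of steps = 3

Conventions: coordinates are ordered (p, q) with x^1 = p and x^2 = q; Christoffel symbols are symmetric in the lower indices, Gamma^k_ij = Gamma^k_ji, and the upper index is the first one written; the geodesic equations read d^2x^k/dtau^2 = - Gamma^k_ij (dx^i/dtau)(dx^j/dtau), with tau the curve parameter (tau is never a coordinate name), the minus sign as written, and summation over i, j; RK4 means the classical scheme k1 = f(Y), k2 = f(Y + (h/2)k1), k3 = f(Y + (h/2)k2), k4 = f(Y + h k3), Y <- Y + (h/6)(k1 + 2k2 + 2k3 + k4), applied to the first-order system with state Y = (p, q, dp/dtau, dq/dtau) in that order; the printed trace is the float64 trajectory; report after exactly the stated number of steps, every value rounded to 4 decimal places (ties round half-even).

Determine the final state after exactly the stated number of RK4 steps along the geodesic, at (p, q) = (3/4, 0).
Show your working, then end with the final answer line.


f(Y) = (dp/dtau, dq/dtau, -Gamma^p_ij Y'^i Y'^j, -Gamma^q_ij Y'^i Y'^j) with the Gammas evaluated at the stage position; h = 0.050000; intermediate values shown to 6 dp
step 0: p = 0.7500, q = 0.0000, dp/dtau = 0.1250, dq/dtau = 2.0000
step 1:
  k1: at (p, q) = (0.750000, 0.000000), (dp/dtau, dq/dtau) = (0.125000, 2.000000); Gamma_ppp = 0.000000, Gamma_ppq = 0.000000, Gamma_pqq = 0.690000, Gamma_qpp = 0.000000, Gamma_qpq = -0.521739, Gamma_qqq = 0.000000; k1 = (0.125000, 2.000000, -2.760000, 0.260870)
  k2: at (p, q) = (0.753125, 0.050000), (dp/dtau, dq/dtau) = (0.056000, 2.006522); Gamma_ppp = 0.000000, Gamma_ppq = 0.000000, Gamma_pqq = 0.688875, Gamma_qpp = 0.000000, Gamma_qpq = -0.522591, Gamma_qqq = 0.000000; k2 = (0.056000, 2.006522, -2.773500, 0.117442)
  k3: at (p, q) = (0.751400, 0.050163), (dp/dtau, dq/dtau) = (0.055663, 2.002936); Gamma_ppp = 0.000000, Gamma_ppq = 0.000000, Gamma_pqq = 0.689496, Gamma_qpp = 0.000000, Gamma_qpq = -0.522121, Gamma_qqq = 0.000000; k3 = (0.055663, 2.002936, -2.766088, 0.116421)
  k4: at (p, q) = (0.752783, 0.100147), (dp/dtau, dq/dtau) = (-0.013304, 2.005821); Gamma_ppp = 0.000000, Gamma_ppq = 0.000000, Gamma_pqq = 0.688998, Gamma_qpp = 0.000000, Gamma_qpq = -0.522498, Gamma_qqq = 0.000000; k4 = (-0.013304, 2.005821, -2.772058, -0.027887)
  Y <- Y + (h/6)(k1 + 2k2 + 2k3 + k4): p = 0.7528, q = 0.1002, dp/dtau = -0.0134, dq/dtau = 2.0058
step 2:
  k1: at (p, q) = (0.752792, 0.100206), (dp/dtau, dq/dtau) = (-0.013427, 2.005839); Gamma_ppp = 0.000000, Gamma_ppq = 0.000000, Gamma_pqq = 0.688995, Gamma_qpp = 0.000000, Gamma_qpq = -0.522500, Gamma_qqq = 0.000000; k1 = (-0.013427, 2.005839, -2.772096, -0.028144)
  k2: at (p, q) = (0.752456, 0.150352), (dp/dtau, dq/dtau) = (-0.082729, 2.005136); Gamma_ppp = 0.000000, Gamma_ppq = 0.000000, Gamma_pqq = 0.689116, Gamma_qpp = 0.000000, Gamma_qpq = -0.522409, Gamma_qqq = 0.000000; k2 = (-0.082729, 2.005136, -2.770637, -0.173318)
  k3: at (p, q) = (0.750724, 0.150335), (dp/dtau, dq/dtau) = (-0.082693, 2.001506); Gamma_ppp = 0.000000, Gamma_ppq = 0.000000, Gamma_pqq = 0.689740, Gamma_qpp = 0.000000, Gamma_qpq = -0.521936, Gamma_qqq = 0.000000; k3 = (-0.082693, 2.001506, -2.763115, -0.172772)
  k4: at (p, q) = (0.748657, 0.200281), (dp/dtau, dq/dtau) = (-0.151583, 1.997201); Gamma_ppp = 0.000000, Gamma_ppq = 0.000000, Gamma_pqq = 0.690483, Gamma_qpp = 0.000000, Gamma_qpq = -0.521374, Gamma_qqq = 0.000000; k4 = (-0.151583, 1.997201, -2.754207, -0.315683)
  Y <- Y + (h/6)(k1 + 2k2 + 2k3 + k4): p = 0.7487, q = 0.2003, dp/dtau = -0.1517, dq/dtau = 1.9972
step 3:
  k1: at (p, q) = (0.748660, 0.200342), (dp/dtau, dq/dtau) = (-0.151709, 1.997206); Gamma_ppp = 0.000000, Gamma_ppq = 0.000000, Gamma_pqq = 0.690483, Gamma_qpp = 0.000000, Gamma_qpq = -0.521375, Gamma_qqq = 0.000000; k1 = (-0.151709, 1.997206, -2.754218, -0.315946)
  k2: at (p, q) = (0.744867, 0.250272), (dp/dtau, dq/dtau) = (-0.220564, 1.989307); Gamma_ppp = 0.000000, Gamma_ppq = 0.000000, Gamma_pqq = 0.691848, Gamma_qpp = 0.000000, Gamma_qpq = -0.520346, Gamma_qqq = 0.000000; k2 = (-0.220564, 1.989307, -2.737879, -0.456624)
  k3: at (p, q) = (0.743146, 0.250075), (dp/dtau, dq/dtau) = (-0.220156, 1.985790); Gamma_ppp = 0.000000, Gamma_ppq = 0.000000, Gamma_pqq = 0.692468, Gamma_qpp = 0.000000, Gamma_qpq = -0.519880, Gamma_qqq = 0.000000; k3 = (-0.220156, 1.985790, -2.730651, -0.454565)
  k4: at (p, q) = (0.737652, 0.299632), (dp/dtau, dq/dtau) = (-0.288241, 1.974478); Gamma_ppp = 0.000000, Gamma_ppq = 0.000000, Gamma_pqq = 0.694445, Gamma_qpp = 0.000000, Gamma_qpq = -0.518399, Gamma_qqq = 0.000000; k4 = (-0.288241, 1.974478, -2.707338, -0.590069)
  Y <- Y + (h/6)(k1 + 2k2 + 2k3 + k4): p = 0.7376, q = 0.2997, dp/dtau = -0.2884, dq/dtau = 1.9745

Answer: p = 0.7376, q = 0.2997, dp/dtau = -0.2884, dq/dtau = 1.9745


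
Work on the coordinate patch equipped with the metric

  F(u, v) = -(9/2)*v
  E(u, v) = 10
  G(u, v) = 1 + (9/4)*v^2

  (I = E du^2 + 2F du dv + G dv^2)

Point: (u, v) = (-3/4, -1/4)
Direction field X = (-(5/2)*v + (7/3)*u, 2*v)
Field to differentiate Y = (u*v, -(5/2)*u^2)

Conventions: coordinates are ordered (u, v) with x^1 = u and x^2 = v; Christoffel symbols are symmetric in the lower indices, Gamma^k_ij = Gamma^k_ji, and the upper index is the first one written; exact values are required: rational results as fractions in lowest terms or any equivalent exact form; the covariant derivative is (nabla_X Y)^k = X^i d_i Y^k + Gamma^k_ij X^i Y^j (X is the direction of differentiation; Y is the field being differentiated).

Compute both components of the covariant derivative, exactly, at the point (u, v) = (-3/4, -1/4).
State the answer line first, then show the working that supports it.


Answer: (nabla_X Y)^u = 7149/20768, (nabla_X Y)^v = -88425/20768

E = 10, F = 9/8, G = 73/64 at the point
E_u = 0, E_v = 0, F_u = 0, F_v = -9/2, G_u = 0, G_v = -9/8
EG - F^2 = 649/64;  g^inv = (64/649) * [[73/64, -9/8], [-9/8, 10]]
first-kind symbols [ij,l] = (1/2)(d_i g_jl + d_j g_il - d_l g_ij): [uu,u] = E_u/2 = 0, [uu,v] = F_u - E_v/2 = 0, [uv,u] = E_v/2 = 0, [uv,v] = G_u/2 = 0, [vv,u] = F_v - G_u/2 = -9/2, [vv,v] = G_v/2 = -9/16
Gamma^u_ij = (G*[ij,u] - F*[ij,v])/(EG - F^2), Gamma^v_ij = (E*[ij,v] - F*[ij,u])/(EG - F^2)
Gamma_uuu = 0, Gamma_uuv = 0, Gamma_uvv = -288/649, Gamma_vuu = 0, Gamma_vuv = 0, Gamma_vvv = -36/649
X = (-9/8, -1/2), Y = (3/16, -45/32) at the point


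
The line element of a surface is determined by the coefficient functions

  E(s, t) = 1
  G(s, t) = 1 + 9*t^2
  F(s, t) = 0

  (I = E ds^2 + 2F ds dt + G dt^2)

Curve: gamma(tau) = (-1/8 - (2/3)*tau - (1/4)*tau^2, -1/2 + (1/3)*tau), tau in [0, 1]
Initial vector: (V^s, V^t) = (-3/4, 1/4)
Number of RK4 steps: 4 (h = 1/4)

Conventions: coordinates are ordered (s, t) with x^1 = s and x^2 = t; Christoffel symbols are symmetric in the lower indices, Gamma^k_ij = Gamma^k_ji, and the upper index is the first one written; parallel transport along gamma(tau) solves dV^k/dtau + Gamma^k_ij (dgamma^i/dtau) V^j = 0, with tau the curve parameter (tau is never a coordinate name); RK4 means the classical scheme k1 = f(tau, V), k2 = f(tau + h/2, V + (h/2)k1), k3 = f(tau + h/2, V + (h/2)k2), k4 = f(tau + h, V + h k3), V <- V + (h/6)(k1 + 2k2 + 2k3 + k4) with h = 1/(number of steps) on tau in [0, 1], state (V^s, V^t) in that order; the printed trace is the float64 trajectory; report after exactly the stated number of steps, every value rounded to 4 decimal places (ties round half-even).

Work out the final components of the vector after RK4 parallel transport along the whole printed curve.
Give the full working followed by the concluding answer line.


gamma'(tau) = (-2/3 - (1/2)*tau, 1/3); f(tau, V)^k = -Gamma^k_ij(gamma(tau)) gamma'^i(tau) V^j; h = 1/4; intermediate values shown to 6 dp
curve data and Christoffel symbols at the stage parameters:
  tau = 0.000000: gamma = (-0.125000, -0.500000), gamma' = (-0.666667, 0.333333); Gamma_sss = 0.000000, Gamma_sst = 0.000000, Gamma_stt = 0.000000, Gamma_tss = 0.000000, Gamma_tst = 0.000000, Gamma_ttt = -1.384615
  tau = 0.125000: gamma = (-0.212240, -0.458333), gamma' = (-0.729167, 0.333333); Gamma_sss = 0.000000, Gamma_sst = 0.000000, Gamma_stt = 0.000000, Gamma_tss = 0.000000, Gamma_tst = 0.000000, Gamma_ttt = -1.427027
  tau = 0.250000: gamma = (-0.307292, -0.416667), gamma' = (-0.791667, 0.333333); Gamma_sss = 0.000000, Gamma_sst = 0.000000, Gamma_stt = 0.000000, Gamma_tss = 0.000000, Gamma_tst = 0.000000, Gamma_ttt = -1.463415
  tau = 0.375000: gamma = (-0.410156, -0.375000), gamma' = (-0.854167, 0.333333); Gamma_sss = 0.000000, Gamma_sst = 0.000000, Gamma_stt = 0.000000, Gamma_tss = 0.000000, Gamma_tst = 0.000000, Gamma_ttt = -1.489655
  tau = 0.500000: gamma = (-0.520833, -0.333333), gamma' = (-0.916667, 0.333333); Gamma_sss = 0.000000, Gamma_sst = 0.000000, Gamma_stt = 0.000000, Gamma_tss = 0.000000, Gamma_tst = 0.000000, Gamma_ttt = -1.500000
  tau = 0.625000: gamma = (-0.639323, -0.291667), gamma' = (-0.979167, 0.333333); Gamma_sss = 0.000000, Gamma_sst = 0.000000, Gamma_stt = 0.000000, Gamma_tss = 0.000000, Gamma_tst = 0.000000, Gamma_ttt = -1.486726
  tau = 0.750000: gamma = (-0.765625, -0.250000), gamma' = (-1.041667, 0.333333); Gamma_sss = 0.000000, Gamma_sst = 0.000000, Gamma_stt = 0.000000, Gamma_tss = 0.000000, Gamma_tst = 0.000000, Gamma_ttt = -1.440000
  tau = 0.875000: gamma = (-0.899740, -0.208333), gamma' = (-1.104167, 0.333333); Gamma_sss = 0.000000, Gamma_sst = 0.000000, Gamma_stt = 0.000000, Gamma_tss = 0.000000, Gamma_tst = 0.000000, Gamma_ttt = -1.348315
  tau = 1.000000: gamma = (-1.041667, -0.166667), gamma' = (-1.166667, 0.333333); Gamma_sss = 0.000000, Gamma_sst = 0.000000, Gamma_stt = 0.000000, Gamma_tss = 0.000000, Gamma_tst = 0.000000, Gamma_ttt = -1.200000
step 0: V^s = -0.7500, V^t = 0.2500
step 1: k1 = (0.000000, 0.115385), k2 = (0.000000, 0.125780), k3 = (0.000000, 0.126398), k4 = (0.000000, 0.137366); V <- V + (h/6)(k1 + 2k2 + 2k3 + k4): V^s = -0.7500, V^t = 0.2815
step 2: k1 = (0.000000, 0.137340), k2 = (0.000000, 0.148327), k3 = (0.000000, 0.149009), k4 = (0.000000, 0.159399); V <- V + (h/6)(k1 + 2k2 + 2k3 + k4): V^s = -0.7500, V^t = 0.3187
step 3: k1 = (0.000000, 0.159344), k2 = (0.000000, 0.167805), k3 = (0.000000, 0.168329), k4 = (0.000000, 0.173170); V <- V + (h/6)(k1 + 2k2 + 2k3 + k4): V^s = -0.7500, V^t = 0.3606
step 4: k1 = (0.000000, 0.173066), k2 = (0.000000, 0.171770), k3 = (0.000000, 0.171697), k4 = (0.000000, 0.161391); V <- V + (h/6)(k1 + 2k2 + 2k3 + k4): V^s = -0.7500, V^t = 0.4031

Answer: V^s = -0.7500, V^t = 0.4031


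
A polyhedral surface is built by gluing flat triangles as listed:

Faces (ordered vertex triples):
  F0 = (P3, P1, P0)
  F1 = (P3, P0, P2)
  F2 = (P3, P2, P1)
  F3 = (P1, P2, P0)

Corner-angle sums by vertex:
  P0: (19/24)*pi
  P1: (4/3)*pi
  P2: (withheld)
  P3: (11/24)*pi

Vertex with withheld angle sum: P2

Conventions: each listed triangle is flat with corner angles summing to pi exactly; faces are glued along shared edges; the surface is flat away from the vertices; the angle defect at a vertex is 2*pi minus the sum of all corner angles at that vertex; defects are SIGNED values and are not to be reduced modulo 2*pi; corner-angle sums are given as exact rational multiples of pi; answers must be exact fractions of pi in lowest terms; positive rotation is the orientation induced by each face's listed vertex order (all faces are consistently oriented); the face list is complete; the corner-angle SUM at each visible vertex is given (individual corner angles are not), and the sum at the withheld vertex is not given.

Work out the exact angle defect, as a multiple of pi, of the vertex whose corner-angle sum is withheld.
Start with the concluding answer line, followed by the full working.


Answer: defect(P2) = (7/12)*pi

V = 4, E = 6, F = 4; chi = V - E + F = 2
Gauss-Bonnet: total defect = 2*pi*chi = 4*pi; visible defects sum to (41/12)*pi


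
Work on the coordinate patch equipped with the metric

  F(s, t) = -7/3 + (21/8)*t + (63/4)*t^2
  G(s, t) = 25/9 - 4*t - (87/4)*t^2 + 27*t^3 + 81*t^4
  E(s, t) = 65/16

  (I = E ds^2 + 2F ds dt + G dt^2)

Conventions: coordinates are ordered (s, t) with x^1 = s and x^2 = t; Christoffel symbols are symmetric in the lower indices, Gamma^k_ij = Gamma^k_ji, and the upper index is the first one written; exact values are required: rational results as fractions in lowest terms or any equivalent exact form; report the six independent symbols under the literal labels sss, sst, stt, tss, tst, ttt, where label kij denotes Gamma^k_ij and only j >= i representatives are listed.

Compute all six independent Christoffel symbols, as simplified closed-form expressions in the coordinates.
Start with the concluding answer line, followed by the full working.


Answer: Gamma_sss = 0, Gamma_sst = 0, Gamma_stt = (4536*t + 378)/(11664*t^4 + 3888*t^3 - 3132*t^2 - 576*t + 841), Gamma_tss = 0, Gamma_tst = 0, Gamma_ttt = (23328*t^3 + 5832*t^2 - 3132*t - 288)/(11664*t^4 + 3888*t^3 - 3132*t^2 - 576*t + 841)

E = 65/16; F = -7/3 + (21/8)*t + (63/4)*t^2; G = 25/9 - 4*t - (87/4)*t^2 + 27*t^3 + 81*t^4
Gamma^k_ij = (1/2) g^{kl} (d_i g_jl + d_j g_il - d_l g_ij), with g^inv = (1/(EG-F^2)) [[G, -F], [-F, E]]
first partials: E_s = 0, E_t = 0, F_s = 0, F_t = 21/8 + (63/2)*t, G_s = 0, G_t = -4 - (87/2)*t + 81*t^2 + 324*t^3
D = EG - F^2 = 841/144 - 4*t - (87/4)*t^2 + 27*t^3 + 81*t^4
expanded: Gamma^s_ss = (G E_s - 2F F_s + F E_t)/(2D), Gamma^s_st = (G E_t - F G_s)/(2D), Gamma^s_tt = (2G F_t - G G_s - F G_t)/(2D), Gamma^t_ss = (2E F_s - E E_t - F E_s)/(2D), Gamma^t_st = (E G_s - F E_t)/(2D), Gamma^t_tt = (E G_t - 2F F_t + F G_s)/(2D); substitute and cancel common factors


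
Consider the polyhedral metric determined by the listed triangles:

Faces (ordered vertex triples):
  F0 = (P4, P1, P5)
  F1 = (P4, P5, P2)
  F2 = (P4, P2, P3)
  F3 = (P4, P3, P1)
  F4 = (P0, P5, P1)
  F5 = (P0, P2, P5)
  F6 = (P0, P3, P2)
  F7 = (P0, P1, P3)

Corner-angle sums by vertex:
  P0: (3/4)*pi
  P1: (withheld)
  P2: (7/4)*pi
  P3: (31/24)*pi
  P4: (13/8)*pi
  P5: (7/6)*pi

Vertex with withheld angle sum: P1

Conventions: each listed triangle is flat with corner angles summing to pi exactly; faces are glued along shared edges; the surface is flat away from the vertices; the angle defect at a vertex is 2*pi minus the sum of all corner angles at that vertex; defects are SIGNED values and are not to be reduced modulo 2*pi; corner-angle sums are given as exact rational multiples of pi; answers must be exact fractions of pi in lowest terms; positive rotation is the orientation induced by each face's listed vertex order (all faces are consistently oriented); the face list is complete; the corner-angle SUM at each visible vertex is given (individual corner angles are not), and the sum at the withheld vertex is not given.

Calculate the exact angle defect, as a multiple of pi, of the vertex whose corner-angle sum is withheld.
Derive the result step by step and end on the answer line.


V = 6, E = 12, F = 8; chi = V - E + F = 2
Gauss-Bonnet: total defect = 2*pi*chi = 4*pi; visible defects sum to (41/12)*pi

Answer: defect(P1) = (7/12)*pi


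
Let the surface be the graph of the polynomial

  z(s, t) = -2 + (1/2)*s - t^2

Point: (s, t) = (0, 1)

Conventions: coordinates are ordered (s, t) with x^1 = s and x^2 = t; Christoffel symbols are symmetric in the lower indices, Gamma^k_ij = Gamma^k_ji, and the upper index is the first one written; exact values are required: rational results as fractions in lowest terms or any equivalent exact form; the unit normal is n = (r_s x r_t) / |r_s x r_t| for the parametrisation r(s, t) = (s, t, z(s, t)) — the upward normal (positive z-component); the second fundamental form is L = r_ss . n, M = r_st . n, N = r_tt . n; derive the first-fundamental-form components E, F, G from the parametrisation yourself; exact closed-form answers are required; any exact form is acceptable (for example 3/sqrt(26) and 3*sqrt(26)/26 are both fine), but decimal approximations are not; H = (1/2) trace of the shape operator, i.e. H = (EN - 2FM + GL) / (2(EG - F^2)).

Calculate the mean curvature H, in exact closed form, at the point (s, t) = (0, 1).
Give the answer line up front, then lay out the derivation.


Answer: H = -10*sqrt(21)/441

z_s = 1/2, z_t = -2, z_ss = 0, z_st = 0, z_tt = -2
E = 5/4, F = -1, G = 5; answer radicand W^2 = 21/4
unnormalised second-form numerators: l = 0, m = 0, n = -2; L = l/sqrt(21/4), and similarly M = m/sqrt(W^2), N = n/sqrt(W^2)
H = (E*n - 2*F*m + G*l) / (2*(EG - F^2)*sqrt(W^2)); E*n - 2*F*m + G*l = -5/2, EG - F^2 = 21/4, so H = (-5/21)/sqrt(21/4)
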